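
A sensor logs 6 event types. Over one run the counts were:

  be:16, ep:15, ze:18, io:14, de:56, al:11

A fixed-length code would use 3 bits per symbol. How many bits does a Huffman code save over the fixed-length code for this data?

Fixed-length: 3 bits × 130 symbols = 390 bits.
Huffman merges:
combine al(11), io(14) → 25
combine ep(15), be(16) → 31
combine ze(18), 25 → 43
combine 31, 43 → 74
combine de(56), 74 → 130
Huffman total = 25 + 31 + 43 + 74 + 130 = 303 bits.
Saving = 390 − 303 = 87 bits.

87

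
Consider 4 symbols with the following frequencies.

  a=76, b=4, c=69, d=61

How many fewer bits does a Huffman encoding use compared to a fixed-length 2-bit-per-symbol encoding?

11

Fixed-length: 2 bits × 210 symbols = 420 bits.
Huffman merges:
combine b(4), d(61) → 65
combine 65, c(69) → 134
combine a(76), 134 → 210
Huffman total = 65 + 134 + 210 = 409 bits.
Saving = 420 − 409 = 11 bits.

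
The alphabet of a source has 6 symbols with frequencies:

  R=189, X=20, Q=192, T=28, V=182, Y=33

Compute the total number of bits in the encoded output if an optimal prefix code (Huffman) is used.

Merge the two smallest weights repeatedly:
combine X(20), T(28) → 48
combine Y(33), 48 → 81
combine 81, V(182) → 263
combine R(189), Q(192) → 381
combine 263, 381 → 644
Each symbol's bit-cost is frequency × depth; summing gives 1417 bits (equivalently 48 + 81 + 263 + 381 + 644).

1417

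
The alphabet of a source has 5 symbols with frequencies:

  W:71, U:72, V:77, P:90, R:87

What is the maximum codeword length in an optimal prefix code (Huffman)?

Merge the two lowest-weight nodes at each step:
merge W(71) and U(72): 143
merge V(77) and R(87): 164
merge P(90) and 143: 233
merge 164 and 233: 397
The first pair merged (W, U) ends up deepest, at depth 3.

3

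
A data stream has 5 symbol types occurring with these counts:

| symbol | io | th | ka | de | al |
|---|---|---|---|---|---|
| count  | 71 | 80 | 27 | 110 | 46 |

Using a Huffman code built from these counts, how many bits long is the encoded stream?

741

Build the Huffman tree bottom-up:
ka(27) + al(46) → 73
io(71) + 73 → 144
th(80) + de(110) → 190
144 + 190 → 334
The encoded length is the sum of every internal node's weight: 73 + 144 + 190 + 334 = 741 bits.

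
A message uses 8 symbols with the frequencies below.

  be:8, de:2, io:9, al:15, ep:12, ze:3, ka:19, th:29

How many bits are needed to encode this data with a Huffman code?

261

Build the Huffman tree bottom-up:
de(2) + ze(3) → 5
5 + be(8) → 13
io(9) + ep(12) → 21
13 + al(15) → 28
ka(19) + 21 → 40
28 + th(29) → 57
40 + 57 → 97
The encoded length is the sum of every internal node's weight: 5 + 13 + 21 + 28 + 40 + 57 + 97 = 261 bits.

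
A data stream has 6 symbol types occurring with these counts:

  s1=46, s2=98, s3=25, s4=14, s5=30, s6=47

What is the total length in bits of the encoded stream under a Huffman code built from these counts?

623

Merge the two smallest weights repeatedly:
s4(14) + s3(25) → 39
s5(30) + 39 → 69
s1(46) + s6(47) → 93
69 + 93 → 162
s2(98) + 162 → 260
Total encoded bits = sum of merged weights = 39 + 69 + 93 + 162 + 260 = 623.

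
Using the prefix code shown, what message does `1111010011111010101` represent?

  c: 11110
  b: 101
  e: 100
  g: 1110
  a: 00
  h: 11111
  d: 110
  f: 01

cehfff

Read left to right; each codeword is recognised as soon as it completes (prefix code):
  11110→c | 100→e | 11111→h | 01→f | 01→f | 01→f
Decoded message: cehfff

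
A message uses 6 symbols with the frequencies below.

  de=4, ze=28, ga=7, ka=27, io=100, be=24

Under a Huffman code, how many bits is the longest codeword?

4

Merge the two lowest-weight nodes at each step:
merge de(4) and ga(7): 11
merge 11 and be(24): 35
merge ka(27) and ze(28): 55
merge 35 and 55: 90
merge 90 and io(100): 190
The first pair merged (de, ga) ends up deepest, at depth 4.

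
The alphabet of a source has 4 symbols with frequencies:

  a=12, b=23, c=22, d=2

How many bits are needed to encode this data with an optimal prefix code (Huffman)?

109

Build the Huffman tree bottom-up:
d(2) + a(12) → 14
14 + c(22) → 36
b(23) + 36 → 59
Total encoded bits = sum of merged weights = 14 + 36 + 59 = 109.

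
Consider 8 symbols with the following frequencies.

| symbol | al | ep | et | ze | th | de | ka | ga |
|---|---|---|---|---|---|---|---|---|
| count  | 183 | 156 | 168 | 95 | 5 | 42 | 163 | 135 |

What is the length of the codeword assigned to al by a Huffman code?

2

Huffman merges, smallest pair first:
combine th(5), de(42) → 47
combine 47, ze(95) → 142
combine ga(135), 142 → 277
combine ep(156), ka(163) → 319
combine et(168), al(183) → 351
combine 277, 319 → 596
combine 351, 596 → 947
al's leaf is at depth 2, giving a 2-bit codeword.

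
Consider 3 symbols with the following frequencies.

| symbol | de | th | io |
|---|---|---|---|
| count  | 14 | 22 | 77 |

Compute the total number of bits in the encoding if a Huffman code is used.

149

Merge the two smallest weights repeatedly:
combine de(14), th(22) → 36
combine 36, io(77) → 113
Total encoded bits = sum of merged weights = 36 + 113 = 149.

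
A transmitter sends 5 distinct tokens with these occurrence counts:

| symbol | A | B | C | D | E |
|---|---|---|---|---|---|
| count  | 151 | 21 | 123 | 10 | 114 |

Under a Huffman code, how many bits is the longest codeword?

4

Merge the two lowest-weight nodes at each step:
D(10) + B(21) → 31
31 + E(114) → 145
C(123) + 145 → 268
A(151) + 268 → 419
The rarest symbols sit at the bottom; the longest codeword is 4 bits.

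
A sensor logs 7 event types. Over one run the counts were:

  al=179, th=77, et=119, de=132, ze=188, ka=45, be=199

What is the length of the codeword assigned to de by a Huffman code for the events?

Build the tree from the bottom:
combine ka(45), th(77) → 122
combine et(119), 122 → 241
combine de(132), al(179) → 311
combine ze(188), be(199) → 387
combine 241, 311 → 552
combine 387, 552 → 939
de sits 3 levels below the root, so its codeword is 3 bits.

3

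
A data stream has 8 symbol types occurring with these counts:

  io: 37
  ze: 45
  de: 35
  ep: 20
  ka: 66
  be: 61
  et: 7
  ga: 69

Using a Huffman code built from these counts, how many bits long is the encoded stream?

Greedily combine the two least-frequent nodes:
combine et(7), ep(20) → 27
combine 27, de(35) → 62
combine io(37), ze(45) → 82
combine be(61), 62 → 123
combine ka(66), ga(69) → 135
combine 82, 123 → 205
combine 135, 205 → 340
Each symbol's bit-cost is frequency × depth; summing gives 974 bits (equivalently 27 + 62 + 82 + 123 + 135 + 205 + 340).

974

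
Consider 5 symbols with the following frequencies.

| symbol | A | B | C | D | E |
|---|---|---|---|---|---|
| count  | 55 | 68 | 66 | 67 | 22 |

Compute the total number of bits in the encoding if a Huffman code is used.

Greedily combine the two least-frequent nodes:
merge E(22) and A(55): 77
merge C(66) and D(67): 133
merge B(68) and 77: 145
merge 133 and 145: 278
Each symbol's bit-cost is frequency × depth; summing gives 633 bits (equivalently 77 + 133 + 145 + 278).

633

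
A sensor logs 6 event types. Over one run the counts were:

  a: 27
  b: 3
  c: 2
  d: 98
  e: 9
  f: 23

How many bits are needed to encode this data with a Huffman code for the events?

282

Build the Huffman tree bottom-up:
merge c(2) and b(3): 5
merge 5 and e(9): 14
merge 14 and f(23): 37
merge a(27) and 37: 64
merge 64 and d(98): 162
Total encoded bits = sum of merged weights = 5 + 14 + 37 + 64 + 162 = 282.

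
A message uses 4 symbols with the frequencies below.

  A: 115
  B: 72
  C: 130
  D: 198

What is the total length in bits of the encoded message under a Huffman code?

Merge the two smallest weights repeatedly:
merge B(72) and A(115): 187
merge C(130) and 187: 317
merge D(198) and 317: 515
The encoded length is the sum of every internal node's weight: 187 + 317 + 515 = 1019 bits.

1019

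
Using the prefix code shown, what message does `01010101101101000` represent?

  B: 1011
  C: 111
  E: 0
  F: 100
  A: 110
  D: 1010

Read left to right; each codeword is recognised as soon as it completes (prefix code):
  0→E | 1010→D | 1011→B | 0→E | 110→A | 100→F | 0→E
Decoded message: EDBEAFE

EDBEAFE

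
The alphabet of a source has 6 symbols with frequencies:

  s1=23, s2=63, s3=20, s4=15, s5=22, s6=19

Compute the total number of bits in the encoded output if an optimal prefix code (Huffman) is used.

Build the Huffman tree bottom-up:
s4(15) + s6(19) → 34
s3(20) + s5(22) → 42
s1(23) + 34 → 57
42 + 57 → 99
s2(63) + 99 → 162
Total encoded bits = sum of merged weights = 34 + 42 + 57 + 99 + 162 = 394.

394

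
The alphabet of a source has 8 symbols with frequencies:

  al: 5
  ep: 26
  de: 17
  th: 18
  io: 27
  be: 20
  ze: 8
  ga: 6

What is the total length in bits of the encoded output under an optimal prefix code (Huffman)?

358

Greedily combine the two least-frequent nodes:
merge al(5) and ga(6): 11
merge ze(8) and 11: 19
merge de(17) and th(18): 35
merge 19 and be(20): 39
merge ep(26) and io(27): 53
merge 35 and 39: 74
merge 53 and 74: 127
Each symbol's bit-cost is frequency × depth; summing gives 358 bits (equivalently 11 + 19 + 35 + 39 + 53 + 74 + 127).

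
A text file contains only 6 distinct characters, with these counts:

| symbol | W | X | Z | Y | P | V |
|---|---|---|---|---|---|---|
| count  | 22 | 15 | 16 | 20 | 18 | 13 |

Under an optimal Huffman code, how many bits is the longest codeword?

Merge the two lowest-weight nodes at each step:
merge V(13) and X(15): 28
merge Z(16) and P(18): 34
merge Y(20) and W(22): 42
merge 28 and 34: 62
merge 42 and 62: 104
The rarest symbols sit at the bottom; the longest codeword is 3 bits.

3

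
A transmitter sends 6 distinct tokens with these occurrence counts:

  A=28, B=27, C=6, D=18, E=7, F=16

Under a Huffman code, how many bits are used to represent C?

Repeatedly merge the two smallest:
combine C(6), E(7) → 13
combine 13, F(16) → 29
combine D(18), B(27) → 45
combine A(28), 29 → 57
combine 45, 57 → 102
C sits 4 levels below the root, so its codeword is 4 bits.

4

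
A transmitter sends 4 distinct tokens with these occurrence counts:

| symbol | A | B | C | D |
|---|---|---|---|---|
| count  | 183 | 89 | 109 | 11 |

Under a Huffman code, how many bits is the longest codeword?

Merge the two lowest-weight nodes at each step:
combine D(11), B(89) → 100
combine 100, C(109) → 209
combine A(183), 209 → 392
The first pair merged (D, B) ends up deepest, at depth 3.

3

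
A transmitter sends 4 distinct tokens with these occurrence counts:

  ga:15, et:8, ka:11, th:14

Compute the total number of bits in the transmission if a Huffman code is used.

96

Build the Huffman tree bottom-up:
merge et(8) and ka(11): 19
merge th(14) and ga(15): 29
merge 19 and 29: 48
Each symbol's bit-cost is frequency × depth; summing gives 96 bits (equivalently 19 + 29 + 48).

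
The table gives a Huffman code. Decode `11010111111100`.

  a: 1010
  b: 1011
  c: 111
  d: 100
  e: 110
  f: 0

ebcef

Read left to right; each codeword is recognised as soon as it completes (prefix code):
  110→e | 1011→b | 111→c | 110→e | 0→f
Decoded message: ebcef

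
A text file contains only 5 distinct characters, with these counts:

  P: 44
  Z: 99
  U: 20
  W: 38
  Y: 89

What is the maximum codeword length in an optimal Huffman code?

Merge the two lowest-weight nodes at each step:
merge U(20) and W(38): 58
merge P(44) and 58: 102
merge Y(89) and Z(99): 188
merge 102 and 188: 290
The first pair merged (U, W) ends up deepest, at depth 3.

3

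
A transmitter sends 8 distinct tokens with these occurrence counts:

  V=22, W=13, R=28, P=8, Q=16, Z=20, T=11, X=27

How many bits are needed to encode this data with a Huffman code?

Build the Huffman tree bottom-up:
combine P(8), T(11) → 19
combine W(13), Q(16) → 29
combine 19, Z(20) → 39
combine V(22), X(27) → 49
combine R(28), 29 → 57
combine 39, 49 → 88
combine 57, 88 → 145
The encoded length is the sum of every internal node's weight: 19 + 29 + 39 + 49 + 57 + 88 + 145 = 426 bits.

426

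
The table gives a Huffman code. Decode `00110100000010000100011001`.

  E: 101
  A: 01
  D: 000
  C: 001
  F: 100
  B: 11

CEDDFCDBC

Read left to right; each codeword is recognised as soon as it completes (prefix code):
  001→C | 101→E | 000→D | 000→D | 100→F | 001→C | 000→D | 11→B | 001→C
Decoded message: CEDDFCDBC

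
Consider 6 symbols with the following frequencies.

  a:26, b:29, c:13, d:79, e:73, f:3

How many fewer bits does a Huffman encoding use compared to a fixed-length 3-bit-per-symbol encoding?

Fixed-length: 3 bits × 223 symbols = 669 bits.
Huffman merges:
combine f(3), c(13) → 16
combine 16, a(26) → 42
combine b(29), 42 → 71
combine 71, e(73) → 144
combine d(79), 144 → 223
Huffman total = 16 + 42 + 71 + 144 + 223 = 496 bits.
Saving = 669 − 496 = 173 bits.

173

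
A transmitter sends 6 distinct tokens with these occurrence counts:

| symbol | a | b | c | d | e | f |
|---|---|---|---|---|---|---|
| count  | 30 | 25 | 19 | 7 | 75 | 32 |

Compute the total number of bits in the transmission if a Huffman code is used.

440

Merge the two smallest weights repeatedly:
merge d(7) and c(19): 26
merge b(25) and 26: 51
merge a(30) and f(32): 62
merge 51 and 62: 113
merge e(75) and 113: 188
The encoded length is the sum of every internal node's weight: 26 + 51 + 62 + 113 + 188 = 440 bits.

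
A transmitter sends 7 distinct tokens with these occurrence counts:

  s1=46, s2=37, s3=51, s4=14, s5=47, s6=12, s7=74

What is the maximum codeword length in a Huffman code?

4

Merge the two lowest-weight nodes at each step:
combine s6(12), s4(14) → 26
combine 26, s2(37) → 63
combine s1(46), s5(47) → 93
combine s3(51), 63 → 114
combine s7(74), 93 → 167
combine 114, 167 → 281
The first pair merged (s6, s4) ends up deepest, at depth 4.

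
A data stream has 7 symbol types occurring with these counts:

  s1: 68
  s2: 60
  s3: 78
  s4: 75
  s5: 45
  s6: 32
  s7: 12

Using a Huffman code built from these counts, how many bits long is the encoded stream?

Merge the two smallest weights repeatedly:
s7(12) + s6(32) → 44
44 + s5(45) → 89
s2(60) + s1(68) → 128
s4(75) + s3(78) → 153
89 + 128 → 217
153 + 217 → 370
Total encoded bits = sum of merged weights = 44 + 89 + 128 + 153 + 217 + 370 = 1001.

1001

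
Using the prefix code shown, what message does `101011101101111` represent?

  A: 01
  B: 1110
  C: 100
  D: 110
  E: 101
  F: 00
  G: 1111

Read left to right; each codeword is recognised as soon as it completes (prefix code):
  101→E | 01→A | 110→D | 110→D | 1111→G
Decoded message: EADDG

EADDG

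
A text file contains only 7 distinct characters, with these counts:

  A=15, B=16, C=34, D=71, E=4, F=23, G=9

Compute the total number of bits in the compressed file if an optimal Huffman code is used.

Build the Huffman tree bottom-up:
E(4) + G(9) → 13
13 + A(15) → 28
B(16) + F(23) → 39
28 + C(34) → 62
39 + 62 → 101
D(71) + 101 → 172
Each symbol's bit-cost is frequency × depth; summing gives 415 bits (equivalently 13 + 28 + 39 + 62 + 101 + 172).

415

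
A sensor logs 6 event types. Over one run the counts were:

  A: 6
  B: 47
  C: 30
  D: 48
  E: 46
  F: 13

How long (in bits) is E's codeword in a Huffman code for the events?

2

Huffman merges, smallest pair first:
A(6) + F(13) → 19
19 + C(30) → 49
E(46) + B(47) → 93
D(48) + 49 → 97
93 + 97 → 190
The subtree containing E is merged 2 times, so code length = 2.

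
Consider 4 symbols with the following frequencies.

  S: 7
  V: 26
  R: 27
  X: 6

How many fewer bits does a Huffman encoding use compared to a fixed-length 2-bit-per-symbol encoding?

14

Fixed-length: 2 bits × 66 symbols = 132 bits.
Huffman merges:
X(6) + S(7) → 13
13 + V(26) → 39
R(27) + 39 → 66
Huffman total = 13 + 39 + 66 = 118 bits.
Saving = 132 − 118 = 14 bits.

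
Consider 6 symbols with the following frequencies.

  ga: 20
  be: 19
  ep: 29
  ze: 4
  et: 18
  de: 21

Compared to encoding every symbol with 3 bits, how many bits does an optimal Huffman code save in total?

50

Fixed-length: 3 bits × 111 symbols = 333 bits.
Huffman merges:
ze(4) + et(18) → 22
be(19) + ga(20) → 39
de(21) + 22 → 43
ep(29) + 39 → 68
43 + 68 → 111
Huffman total = 22 + 39 + 43 + 68 + 111 = 283 bits.
Saving = 333 − 283 = 50 bits.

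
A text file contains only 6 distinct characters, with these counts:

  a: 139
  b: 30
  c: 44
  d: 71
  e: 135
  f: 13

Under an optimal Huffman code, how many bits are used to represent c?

Huffman merges, smallest pair first:
f(13) + b(30) → 43
43 + c(44) → 87
d(71) + 87 → 158
e(135) + a(139) → 274
158 + 274 → 432
c's leaf is at depth 3, giving a 3-bit codeword.

3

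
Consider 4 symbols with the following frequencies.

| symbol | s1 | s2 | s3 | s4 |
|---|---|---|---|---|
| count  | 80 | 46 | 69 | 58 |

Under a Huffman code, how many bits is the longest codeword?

2

Merge the two lowest-weight nodes at each step:
combine s2(46), s4(58) → 104
combine s3(69), s1(80) → 149
combine 104, 149 → 253
Maximum depth reached is 2.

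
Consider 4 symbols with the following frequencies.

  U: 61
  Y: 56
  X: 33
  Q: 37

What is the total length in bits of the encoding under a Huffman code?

Greedily combine the two least-frequent nodes:
merge X(33) and Q(37): 70
merge Y(56) and U(61): 117
merge 70 and 117: 187
Total encoded bits = sum of merged weights = 70 + 117 + 187 = 374.

374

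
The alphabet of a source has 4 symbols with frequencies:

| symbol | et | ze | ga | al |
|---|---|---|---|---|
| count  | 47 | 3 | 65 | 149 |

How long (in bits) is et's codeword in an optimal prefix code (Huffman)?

3

Build the tree from the bottom:
merge ze(3) and et(47): 50
merge 50 and ga(65): 115
merge 115 and al(149): 264
The subtree containing et is merged 3 times, so code length = 3.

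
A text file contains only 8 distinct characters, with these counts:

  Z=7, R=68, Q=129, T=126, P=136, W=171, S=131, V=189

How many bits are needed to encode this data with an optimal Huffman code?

2757

Merge the two smallest weights repeatedly:
merge Z(7) and R(68): 75
merge 75 and T(126): 201
merge Q(129) and S(131): 260
merge P(136) and W(171): 307
merge V(189) and 201: 390
merge 260 and 307: 567
merge 390 and 567: 957
Total encoded bits = sum of merged weights = 75 + 201 + 260 + 307 + 390 + 567 + 957 = 2757.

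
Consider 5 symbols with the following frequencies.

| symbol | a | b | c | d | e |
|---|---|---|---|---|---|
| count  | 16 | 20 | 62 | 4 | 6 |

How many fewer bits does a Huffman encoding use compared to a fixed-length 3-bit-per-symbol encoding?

134

Fixed-length: 3 bits × 108 symbols = 324 bits.
Huffman merges:
d(4) + e(6) → 10
10 + a(16) → 26
b(20) + 26 → 46
46 + c(62) → 108
Huffman total = 10 + 26 + 46 + 108 = 190 bits.
Saving = 324 − 190 = 134 bits.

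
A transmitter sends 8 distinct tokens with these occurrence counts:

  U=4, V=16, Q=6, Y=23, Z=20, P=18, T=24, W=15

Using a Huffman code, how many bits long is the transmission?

Merge the two smallest weights repeatedly:
merge U(4) and Q(6): 10
merge 10 and W(15): 25
merge V(16) and P(18): 34
merge Z(20) and Y(23): 43
merge T(24) and 25: 49
merge 34 and 43: 77
merge 49 and 77: 126
Each symbol's bit-cost is frequency × depth; summing gives 364 bits (equivalently 10 + 25 + 34 + 43 + 49 + 77 + 126).

364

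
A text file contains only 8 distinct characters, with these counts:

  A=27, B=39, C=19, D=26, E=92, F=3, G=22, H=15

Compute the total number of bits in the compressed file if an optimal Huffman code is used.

Build the Huffman tree bottom-up:
merge F(3) and H(15): 18
merge 18 and C(19): 37
merge G(22) and D(26): 48
merge A(27) and 37: 64
merge B(39) and 48: 87
merge 64 and 87: 151
merge E(92) and 151: 243
Each symbol's bit-cost is frequency × depth; summing gives 648 bits (equivalently 18 + 37 + 48 + 64 + 87 + 151 + 243).

648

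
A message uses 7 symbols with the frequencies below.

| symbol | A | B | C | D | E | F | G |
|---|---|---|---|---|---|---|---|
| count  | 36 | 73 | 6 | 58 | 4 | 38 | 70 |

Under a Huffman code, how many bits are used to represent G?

2

Repeatedly merge the two smallest:
E(4) + C(6) → 10
10 + A(36) → 46
F(38) + 46 → 84
D(58) + G(70) → 128
B(73) + 84 → 157
128 + 157 → 285
The subtree containing G is merged 2 times, so code length = 2.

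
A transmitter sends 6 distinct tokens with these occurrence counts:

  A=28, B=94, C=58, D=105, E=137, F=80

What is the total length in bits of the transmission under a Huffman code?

1256

Build the Huffman tree bottom-up:
merge A(28) and C(58): 86
merge F(80) and 86: 166
merge B(94) and D(105): 199
merge E(137) and 166: 303
merge 199 and 303: 502
The encoded length is the sum of every internal node's weight: 86 + 166 + 199 + 303 + 502 = 1256 bits.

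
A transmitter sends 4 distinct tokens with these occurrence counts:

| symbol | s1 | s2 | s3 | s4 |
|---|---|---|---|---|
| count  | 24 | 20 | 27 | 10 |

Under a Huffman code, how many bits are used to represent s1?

2

Build the tree from the bottom:
combine s4(10), s2(20) → 30
combine s1(24), s3(27) → 51
combine 30, 51 → 81
s1 sits 2 levels below the root, so its codeword is 2 bits.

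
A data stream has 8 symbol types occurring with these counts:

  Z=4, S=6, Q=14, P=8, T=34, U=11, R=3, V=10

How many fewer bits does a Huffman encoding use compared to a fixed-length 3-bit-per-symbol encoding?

Fixed-length: 3 bits × 90 symbols = 270 bits.
Huffman merges:
R(3) + Z(4) → 7
S(6) + 7 → 13
P(8) + V(10) → 18
U(11) + 13 → 24
Q(14) + 18 → 32
24 + 32 → 56
T(34) + 56 → 90
Huffman total = 7 + 13 + 18 + 24 + 32 + 56 + 90 = 240 bits.
Saving = 270 − 240 = 30 bits.

30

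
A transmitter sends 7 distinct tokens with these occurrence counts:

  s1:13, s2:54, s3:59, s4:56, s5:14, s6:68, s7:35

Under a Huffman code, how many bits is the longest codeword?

Merge the two lowest-weight nodes at each step:
combine s1(13), s5(14) → 27
combine 27, s7(35) → 62
combine s2(54), s4(56) → 110
combine s3(59), 62 → 121
combine s6(68), 110 → 178
combine 121, 178 → 299
Maximum depth reached is 4.

4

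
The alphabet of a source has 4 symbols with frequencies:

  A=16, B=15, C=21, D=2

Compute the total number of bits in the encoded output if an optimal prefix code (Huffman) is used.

Greedily combine the two least-frequent nodes:
D(2) + B(15) → 17
A(16) + 17 → 33
C(21) + 33 → 54
Total encoded bits = sum of merged weights = 17 + 33 + 54 = 104.

104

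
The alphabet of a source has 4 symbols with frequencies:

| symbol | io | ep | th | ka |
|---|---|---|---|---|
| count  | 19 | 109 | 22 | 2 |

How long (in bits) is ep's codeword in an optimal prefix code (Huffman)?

Build the tree from the bottom:
combine ka(2), io(19) → 21
combine 21, th(22) → 43
combine 43, ep(109) → 152
ep is a child of the root — depth 1, so its codeword is a single bit.

1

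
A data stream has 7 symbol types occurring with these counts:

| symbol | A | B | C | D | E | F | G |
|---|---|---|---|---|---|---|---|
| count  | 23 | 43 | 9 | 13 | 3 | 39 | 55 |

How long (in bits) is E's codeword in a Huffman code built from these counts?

5

Huffman merges, smallest pair first:
combine E(3), C(9) → 12
combine 12, D(13) → 25
combine A(23), 25 → 48
combine F(39), B(43) → 82
combine 48, G(55) → 103
combine 82, 103 → 185
The subtree containing E is merged 5 times, so code length = 5.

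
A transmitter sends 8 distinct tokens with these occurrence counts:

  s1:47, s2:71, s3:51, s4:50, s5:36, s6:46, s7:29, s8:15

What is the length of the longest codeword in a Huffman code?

Merge the two lowest-weight nodes at each step:
s8(15) + s7(29) → 44
s5(36) + 44 → 80
s6(46) + s1(47) → 93
s4(50) + s3(51) → 101
s2(71) + 80 → 151
93 + 101 → 194
151 + 194 → 345
Maximum depth reached is 4.

4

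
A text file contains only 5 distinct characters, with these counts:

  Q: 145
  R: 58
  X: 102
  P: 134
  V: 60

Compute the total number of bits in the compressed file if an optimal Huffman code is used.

1116

Merge the two smallest weights repeatedly:
R(58) + V(60) → 118
X(102) + 118 → 220
P(134) + Q(145) → 279
220 + 279 → 499
Each symbol's bit-cost is frequency × depth; summing gives 1116 bits (equivalently 118 + 220 + 279 + 499).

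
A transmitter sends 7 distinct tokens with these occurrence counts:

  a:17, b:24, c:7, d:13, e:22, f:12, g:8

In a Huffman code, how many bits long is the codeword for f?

3

Repeatedly merge the two smallest:
combine c(7), g(8) → 15
combine f(12), d(13) → 25
combine 15, a(17) → 32
combine e(22), b(24) → 46
combine 25, 32 → 57
combine 46, 57 → 103
The subtree containing f is merged 3 times, so code length = 3.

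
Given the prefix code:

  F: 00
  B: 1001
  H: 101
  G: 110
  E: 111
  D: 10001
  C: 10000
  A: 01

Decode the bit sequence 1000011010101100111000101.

Read left to right; each codeword is recognised as soon as it completes (prefix code):
  10000→C | 110→G | 101→H | 01→A | 1001→B | 110→G | 00→F | 101→H
Decoded message: CGHABGFH

CGHABGFH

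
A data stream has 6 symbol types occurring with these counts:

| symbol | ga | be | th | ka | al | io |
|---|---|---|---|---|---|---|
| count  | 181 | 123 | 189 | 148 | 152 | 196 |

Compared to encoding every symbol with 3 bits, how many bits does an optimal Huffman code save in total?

Fixed-length: 3 bits × 989 symbols = 2967 bits.
Huffman merges:
merge be(123) and ka(148): 271
merge al(152) and ga(181): 333
merge th(189) and io(196): 385
merge 271 and 333: 604
merge 385 and 604: 989
Huffman total = 271 + 333 + 385 + 604 + 989 = 2582 bits.
Saving = 2967 − 2582 = 385 bits.

385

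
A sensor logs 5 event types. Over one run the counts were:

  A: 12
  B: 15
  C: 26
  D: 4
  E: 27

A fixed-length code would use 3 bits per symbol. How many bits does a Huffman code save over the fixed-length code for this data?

Fixed-length: 3 bits × 84 symbols = 252 bits.
Huffman merges:
combine D(4), A(12) → 16
combine B(15), 16 → 31
combine C(26), E(27) → 53
combine 31, 53 → 84
Huffman total = 16 + 31 + 53 + 84 = 184 bits.
Saving = 252 − 184 = 68 bits.

68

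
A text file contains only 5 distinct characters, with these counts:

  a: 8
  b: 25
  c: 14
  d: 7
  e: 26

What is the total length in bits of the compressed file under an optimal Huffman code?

Greedily combine the two least-frequent nodes:
merge d(7) and a(8): 15
merge c(14) and 15: 29
merge b(25) and e(26): 51
merge 29 and 51: 80
Total encoded bits = sum of merged weights = 15 + 29 + 51 + 80 = 175.

175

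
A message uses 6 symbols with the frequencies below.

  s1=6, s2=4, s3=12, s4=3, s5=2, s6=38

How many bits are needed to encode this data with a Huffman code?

Build the Huffman tree bottom-up:
combine s5(2), s4(3) → 5
combine s2(4), 5 → 9
combine s1(6), 9 → 15
combine s3(12), 15 → 27
combine 27, s6(38) → 65
Total encoded bits = sum of merged weights = 5 + 9 + 15 + 27 + 65 = 121.

121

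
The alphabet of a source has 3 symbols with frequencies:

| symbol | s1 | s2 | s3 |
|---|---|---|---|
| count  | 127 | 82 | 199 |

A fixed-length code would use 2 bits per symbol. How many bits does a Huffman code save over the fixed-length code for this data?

199

Fixed-length: 2 bits × 408 symbols = 816 bits.
Huffman merges:
merge s2(82) and s1(127): 209
merge s3(199) and 209: 408
Huffman total = 209 + 408 = 617 bits.
Saving = 816 − 617 = 199 bits.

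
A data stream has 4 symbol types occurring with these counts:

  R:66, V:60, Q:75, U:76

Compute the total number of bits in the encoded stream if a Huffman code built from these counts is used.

Merge the two smallest weights repeatedly:
merge V(60) and R(66): 126
merge Q(75) and U(76): 151
merge 126 and 151: 277
Total encoded bits = sum of merged weights = 126 + 151 + 277 = 554.

554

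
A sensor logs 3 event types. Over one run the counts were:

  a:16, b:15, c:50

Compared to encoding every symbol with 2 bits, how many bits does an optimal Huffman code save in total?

Fixed-length: 2 bits × 81 symbols = 162 bits.
Huffman merges:
b(15) + a(16) → 31
31 + c(50) → 81
Huffman total = 31 + 81 = 112 bits.
Saving = 162 − 112 = 50 bits.

50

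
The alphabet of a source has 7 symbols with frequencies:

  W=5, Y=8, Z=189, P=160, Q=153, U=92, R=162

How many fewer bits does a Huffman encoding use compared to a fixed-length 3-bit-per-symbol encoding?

393

Fixed-length: 3 bits × 769 symbols = 2307 bits.
Huffman merges:
merge W(5) and Y(8): 13
merge 13 and U(92): 105
merge 105 and Q(153): 258
merge P(160) and R(162): 322
merge Z(189) and 258: 447
merge 322 and 447: 769
Huffman total = 13 + 105 + 258 + 322 + 447 + 769 = 1914 bits.
Saving = 2307 − 1914 = 393 bits.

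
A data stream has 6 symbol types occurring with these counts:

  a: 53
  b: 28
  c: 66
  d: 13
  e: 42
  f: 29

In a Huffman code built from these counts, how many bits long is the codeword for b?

4

Repeatedly merge the two smallest:
combine d(13), b(28) → 41
combine f(29), 41 → 70
combine e(42), a(53) → 95
combine c(66), 70 → 136
combine 95, 136 → 231
The subtree containing b is merged 4 times, so code length = 4.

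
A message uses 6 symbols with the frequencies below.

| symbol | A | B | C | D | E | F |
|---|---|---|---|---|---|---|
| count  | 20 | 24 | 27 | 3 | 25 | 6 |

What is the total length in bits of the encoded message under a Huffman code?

Merge the two smallest weights repeatedly:
merge D(3) and F(6): 9
merge 9 and A(20): 29
merge B(24) and E(25): 49
merge C(27) and 29: 56
merge 49 and 56: 105
Each symbol's bit-cost is frequency × depth; summing gives 248 bits (equivalently 9 + 29 + 49 + 56 + 105).

248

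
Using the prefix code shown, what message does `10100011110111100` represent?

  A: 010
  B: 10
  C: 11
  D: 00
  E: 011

Read left to right; each codeword is recognised as soon as it completes (prefix code):
  10→B | 10→B | 00→D | 11→C | 11→C | 011→E | 11→C | 00→D
Decoded message: BBDCCECD

BBDCCECD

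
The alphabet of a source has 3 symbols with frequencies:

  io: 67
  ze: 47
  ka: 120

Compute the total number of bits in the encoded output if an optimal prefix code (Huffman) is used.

Build the Huffman tree bottom-up:
merge ze(47) and io(67): 114
merge 114 and ka(120): 234
Each symbol's bit-cost is frequency × depth; summing gives 348 bits (equivalently 114 + 234).

348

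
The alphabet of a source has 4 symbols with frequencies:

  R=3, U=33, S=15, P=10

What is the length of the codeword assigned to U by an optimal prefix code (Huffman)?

Repeatedly merge the two smallest:
merge R(3) and P(10): 13
merge 13 and S(15): 28
merge 28 and U(33): 61
U sits one level below the root: a 1-bit codeword.

1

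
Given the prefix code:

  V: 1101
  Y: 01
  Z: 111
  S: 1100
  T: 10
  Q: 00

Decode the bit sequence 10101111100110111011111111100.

TTZSVVZZS

Read left to right; each codeword is recognised as soon as it completes (prefix code):
  10→T | 10→T | 111→Z | 1100→S | 1101→V | 1101→V | 111→Z | 111→Z | 1100→S
Decoded message: TTZSVVZZS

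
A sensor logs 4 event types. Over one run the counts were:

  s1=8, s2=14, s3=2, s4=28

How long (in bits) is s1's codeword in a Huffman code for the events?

Huffman merges, smallest pair first:
merge s3(2) and s1(8): 10
merge 10 and s2(14): 24
merge 24 and s4(28): 52
s1 sits 3 levels below the root, so its codeword is 3 bits.

3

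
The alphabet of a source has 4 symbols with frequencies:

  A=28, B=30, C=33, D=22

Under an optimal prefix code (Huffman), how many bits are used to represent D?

Huffman merges, smallest pair first:
merge D(22) and A(28): 50
merge B(30) and C(33): 63
merge 50 and 63: 113
The subtree containing D is merged 2 times, so code length = 2.

2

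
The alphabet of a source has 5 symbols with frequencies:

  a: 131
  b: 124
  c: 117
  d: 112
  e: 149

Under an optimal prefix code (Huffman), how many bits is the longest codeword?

Merge the two lowest-weight nodes at each step:
d(112) + c(117) → 229
b(124) + a(131) → 255
e(149) + 229 → 378
255 + 378 → 633
The rarest symbols sit at the bottom; the longest codeword is 3 bits.

3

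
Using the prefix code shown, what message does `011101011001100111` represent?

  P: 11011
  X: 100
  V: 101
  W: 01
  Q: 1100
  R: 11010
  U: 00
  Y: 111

Read left to right; each codeword is recognised as soon as it completes (prefix code):
  01→W | 11010→R | 1100→Q | 1100→Q | 111→Y
Decoded message: WRQQY

WRQQY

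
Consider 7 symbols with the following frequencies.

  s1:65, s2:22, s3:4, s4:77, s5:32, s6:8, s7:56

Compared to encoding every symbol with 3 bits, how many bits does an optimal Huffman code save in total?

Fixed-length: 3 bits × 264 symbols = 792 bits.
Huffman merges:
merge s3(4) and s6(8): 12
merge 12 and s2(22): 34
merge s5(32) and 34: 66
merge s7(56) and s1(65): 121
merge 66 and s4(77): 143
merge 121 and 143: 264
Huffman total = 12 + 34 + 66 + 121 + 143 + 264 = 640 bits.
Saving = 792 − 640 = 152 bits.

152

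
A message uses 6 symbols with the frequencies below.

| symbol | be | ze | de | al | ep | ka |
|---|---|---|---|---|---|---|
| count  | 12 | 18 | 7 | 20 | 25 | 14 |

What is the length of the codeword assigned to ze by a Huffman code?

3

Huffman merges, smallest pair first:
de(7) + be(12) → 19
ka(14) + ze(18) → 32
19 + al(20) → 39
ep(25) + 32 → 57
39 + 57 → 96
The subtree containing ze is merged 3 times, so code length = 3.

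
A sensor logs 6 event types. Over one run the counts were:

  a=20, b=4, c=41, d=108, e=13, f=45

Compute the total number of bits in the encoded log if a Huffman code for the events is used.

Greedily combine the two least-frequent nodes:
merge b(4) and e(13): 17
merge 17 and a(20): 37
merge 37 and c(41): 78
merge f(45) and 78: 123
merge d(108) and 123: 231
Total encoded bits = sum of merged weights = 17 + 37 + 78 + 123 + 231 = 486.

486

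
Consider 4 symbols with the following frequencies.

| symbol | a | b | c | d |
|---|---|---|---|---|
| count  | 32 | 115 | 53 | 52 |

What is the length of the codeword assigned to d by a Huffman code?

Repeatedly merge the two smallest:
combine a(32), d(52) → 84
combine c(53), 84 → 137
combine b(115), 137 → 252
d sits 3 levels below the root, so its codeword is 3 bits.

3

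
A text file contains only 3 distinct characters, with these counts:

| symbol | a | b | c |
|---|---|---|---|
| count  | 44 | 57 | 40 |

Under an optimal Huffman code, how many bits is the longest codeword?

Merge the two lowest-weight nodes at each step:
c(40) + a(44) → 84
b(57) + 84 → 141
Maximum depth reached is 2.

2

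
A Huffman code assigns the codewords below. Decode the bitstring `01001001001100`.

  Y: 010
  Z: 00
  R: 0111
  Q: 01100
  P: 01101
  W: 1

Read left to right; each codeword is recognised as soon as it completes (prefix code):
  010→Y | 010→Y | 010→Y | 01100→Q
Decoded message: YYYQ

YYYQ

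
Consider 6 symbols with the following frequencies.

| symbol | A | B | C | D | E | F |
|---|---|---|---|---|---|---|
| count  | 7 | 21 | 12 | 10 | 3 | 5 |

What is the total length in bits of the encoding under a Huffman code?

139

Merge the two smallest weights repeatedly:
combine E(3), F(5) → 8
combine A(7), 8 → 15
combine D(10), C(12) → 22
combine 15, B(21) → 36
combine 22, 36 → 58
Each symbol's bit-cost is frequency × depth; summing gives 139 bits (equivalently 8 + 15 + 22 + 36 + 58).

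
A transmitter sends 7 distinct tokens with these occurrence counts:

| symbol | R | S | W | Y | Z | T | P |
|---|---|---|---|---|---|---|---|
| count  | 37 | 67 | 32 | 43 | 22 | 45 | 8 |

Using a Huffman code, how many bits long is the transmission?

Greedily combine the two least-frequent nodes:
P(8) + Z(22) → 30
30 + W(32) → 62
R(37) + Y(43) → 80
T(45) + 62 → 107
S(67) + 80 → 147
107 + 147 → 254
Each symbol's bit-cost is frequency × depth; summing gives 680 bits (equivalently 30 + 62 + 80 + 107 + 147 + 254).

680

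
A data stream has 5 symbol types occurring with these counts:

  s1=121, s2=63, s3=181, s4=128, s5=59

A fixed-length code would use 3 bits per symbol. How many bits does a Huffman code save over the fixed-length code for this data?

430

Fixed-length: 3 bits × 552 symbols = 1656 bits.
Huffman merges:
combine s5(59), s2(63) → 122
combine s1(121), 122 → 243
combine s4(128), s3(181) → 309
combine 243, 309 → 552
Huffman total = 122 + 243 + 309 + 552 = 1226 bits.
Saving = 1656 − 1226 = 430 bits.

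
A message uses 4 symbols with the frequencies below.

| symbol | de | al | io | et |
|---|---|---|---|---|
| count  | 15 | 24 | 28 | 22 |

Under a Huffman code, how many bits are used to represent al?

Repeatedly merge the two smallest:
combine de(15), et(22) → 37
combine al(24), io(28) → 52
combine 37, 52 → 89
The subtree containing al is merged 2 times, so code length = 2.

2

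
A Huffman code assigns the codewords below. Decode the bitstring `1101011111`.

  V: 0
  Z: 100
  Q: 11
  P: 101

QVPQQ

Read left to right; each codeword is recognised as soon as it completes (prefix code):
  11→Q | 0→V | 101→P | 11→Q | 11→Q
Decoded message: QVPQQ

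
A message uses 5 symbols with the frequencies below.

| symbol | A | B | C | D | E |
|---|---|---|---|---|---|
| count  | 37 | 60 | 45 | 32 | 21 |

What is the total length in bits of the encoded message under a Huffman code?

Build the Huffman tree bottom-up:
E(21) + D(32) → 53
A(37) + C(45) → 82
53 + B(60) → 113
82 + 113 → 195
Total encoded bits = sum of merged weights = 53 + 82 + 113 + 195 = 443.

443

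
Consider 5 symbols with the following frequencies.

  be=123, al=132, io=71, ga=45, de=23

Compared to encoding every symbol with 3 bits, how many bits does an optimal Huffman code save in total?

326

Fixed-length: 3 bits × 394 symbols = 1182 bits.
Huffman merges:
de(23) + ga(45) → 68
68 + io(71) → 139
be(123) + al(132) → 255
139 + 255 → 394
Huffman total = 68 + 139 + 255 + 394 = 856 bits.
Saving = 1182 − 856 = 326 bits.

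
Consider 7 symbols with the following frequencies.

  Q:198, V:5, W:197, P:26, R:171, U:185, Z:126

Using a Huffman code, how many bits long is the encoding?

Greedily combine the two least-frequent nodes:
V(5) + P(26) → 31
31 + Z(126) → 157
157 + R(171) → 328
U(185) + W(197) → 382
Q(198) + 328 → 526
382 + 526 → 908
The encoded length is the sum of every internal node's weight: 31 + 157 + 328 + 382 + 526 + 908 = 2332 bits.

2332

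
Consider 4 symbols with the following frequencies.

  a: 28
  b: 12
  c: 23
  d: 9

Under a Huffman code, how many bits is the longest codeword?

3

Merge the two lowest-weight nodes at each step:
combine d(9), b(12) → 21
combine 21, c(23) → 44
combine a(28), 44 → 72
Maximum depth reached is 3.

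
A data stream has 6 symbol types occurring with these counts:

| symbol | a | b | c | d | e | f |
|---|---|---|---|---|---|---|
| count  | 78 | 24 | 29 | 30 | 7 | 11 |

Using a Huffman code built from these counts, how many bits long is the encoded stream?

399

Greedily combine the two least-frequent nodes:
combine e(7), f(11) → 18
combine 18, b(24) → 42
combine c(29), d(30) → 59
combine 42, 59 → 101
combine a(78), 101 → 179
Total encoded bits = sum of merged weights = 18 + 42 + 59 + 101 + 179 = 399.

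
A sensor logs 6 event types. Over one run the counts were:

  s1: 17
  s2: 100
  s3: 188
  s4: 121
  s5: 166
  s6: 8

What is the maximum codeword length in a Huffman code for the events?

Merge the two lowest-weight nodes at each step:
combine s6(8), s1(17) → 25
combine 25, s2(100) → 125
combine s4(121), 125 → 246
combine s5(166), s3(188) → 354
combine 246, 354 → 600
The rarest symbols sit at the bottom; the longest codeword is 4 bits.

4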